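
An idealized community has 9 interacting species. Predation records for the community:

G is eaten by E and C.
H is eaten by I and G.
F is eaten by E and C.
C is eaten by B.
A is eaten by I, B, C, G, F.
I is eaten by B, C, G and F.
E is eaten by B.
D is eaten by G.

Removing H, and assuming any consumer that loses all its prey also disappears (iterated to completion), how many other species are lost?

Remove H.
Every predator of it retains at least one other prey: I still has A; G still has A, D, I.
No consumer loses all prey, so no secondary extinctions occur.

0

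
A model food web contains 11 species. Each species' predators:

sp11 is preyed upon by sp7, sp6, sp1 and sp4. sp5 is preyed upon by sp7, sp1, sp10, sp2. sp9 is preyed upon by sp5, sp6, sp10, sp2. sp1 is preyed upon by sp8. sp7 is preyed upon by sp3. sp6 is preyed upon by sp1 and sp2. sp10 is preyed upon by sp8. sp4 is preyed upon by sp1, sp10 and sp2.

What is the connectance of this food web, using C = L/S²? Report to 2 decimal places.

C = 0.17

The web has S = 11 species and L = 20 feeding links.
C = L / S² = 20 / 121 = 0.1653 ≈ 0.17.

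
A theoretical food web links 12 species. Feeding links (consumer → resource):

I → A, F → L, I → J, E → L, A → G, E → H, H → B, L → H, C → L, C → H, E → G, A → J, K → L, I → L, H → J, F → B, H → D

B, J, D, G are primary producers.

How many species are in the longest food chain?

One longest chain: B → H → L → K.
It has 4 species and 3 links.

4 species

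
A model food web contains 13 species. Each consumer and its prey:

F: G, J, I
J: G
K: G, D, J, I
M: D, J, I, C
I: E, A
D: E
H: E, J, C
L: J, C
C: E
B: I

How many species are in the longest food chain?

One longest chain: G → J → F.
It has 3 species and 2 links.

3 species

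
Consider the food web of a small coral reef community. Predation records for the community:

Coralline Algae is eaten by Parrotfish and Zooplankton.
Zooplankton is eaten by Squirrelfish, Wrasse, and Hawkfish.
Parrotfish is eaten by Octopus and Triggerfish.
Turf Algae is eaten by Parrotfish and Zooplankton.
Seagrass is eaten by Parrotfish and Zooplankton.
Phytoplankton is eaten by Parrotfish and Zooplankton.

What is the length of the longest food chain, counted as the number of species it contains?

3 species

One longest chain: Coralline Algae → Parrotfish → Octopus.
It has 3 species and 2 links.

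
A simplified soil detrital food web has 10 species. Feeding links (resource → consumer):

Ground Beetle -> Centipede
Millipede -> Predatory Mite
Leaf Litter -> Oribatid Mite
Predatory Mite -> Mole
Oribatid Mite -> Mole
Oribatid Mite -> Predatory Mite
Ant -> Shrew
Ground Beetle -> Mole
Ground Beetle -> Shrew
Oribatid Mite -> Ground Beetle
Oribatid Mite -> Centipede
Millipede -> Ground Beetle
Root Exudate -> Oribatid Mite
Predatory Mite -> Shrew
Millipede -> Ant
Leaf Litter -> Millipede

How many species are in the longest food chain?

4 species

One longest chain: Root Exudate → Oribatid Mite → Ground Beetle → Mole.
It has 4 species and 3 links.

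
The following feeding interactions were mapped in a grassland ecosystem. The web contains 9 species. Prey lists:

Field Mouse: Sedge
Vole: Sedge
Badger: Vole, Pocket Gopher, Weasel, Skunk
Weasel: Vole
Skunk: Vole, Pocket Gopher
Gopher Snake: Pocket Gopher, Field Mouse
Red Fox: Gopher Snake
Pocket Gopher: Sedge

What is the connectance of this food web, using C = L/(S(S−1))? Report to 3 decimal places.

The web has S = 9 species and L = 13 feeding links.
C = L / (S(S−1)) = 13 / 72 = 0.1806 ≈ 0.181.

C = 0.181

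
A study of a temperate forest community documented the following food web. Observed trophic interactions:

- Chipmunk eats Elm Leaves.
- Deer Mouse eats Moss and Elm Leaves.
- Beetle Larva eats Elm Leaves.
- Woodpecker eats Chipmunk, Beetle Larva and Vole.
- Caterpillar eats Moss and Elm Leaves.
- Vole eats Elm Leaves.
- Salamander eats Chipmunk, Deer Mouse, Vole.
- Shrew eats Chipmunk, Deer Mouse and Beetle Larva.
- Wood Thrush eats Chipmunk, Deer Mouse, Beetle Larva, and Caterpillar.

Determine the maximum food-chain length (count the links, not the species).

One longest chain: Moss → Deer Mouse → Shrew.
It has 3 species and 2 links.

2 links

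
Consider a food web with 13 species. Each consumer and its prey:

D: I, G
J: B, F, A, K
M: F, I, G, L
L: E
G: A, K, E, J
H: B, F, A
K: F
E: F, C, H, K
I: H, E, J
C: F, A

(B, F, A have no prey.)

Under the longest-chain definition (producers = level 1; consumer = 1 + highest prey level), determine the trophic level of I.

Trophic level 4

F is a producer → level 1.
C eats F (level 1); other prey at levels: A 1 → level 2.
E eats C (level 2); other prey at levels: F 1, H 2, K 2 → level 3.
I eats E (level 3); other prey at levels: H 2, J 3 → level 4.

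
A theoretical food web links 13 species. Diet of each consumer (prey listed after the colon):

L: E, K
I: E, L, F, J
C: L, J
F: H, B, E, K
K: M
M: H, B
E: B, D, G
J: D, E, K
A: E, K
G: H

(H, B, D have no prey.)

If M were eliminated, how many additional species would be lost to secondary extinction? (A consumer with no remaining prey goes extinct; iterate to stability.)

Remove M.
Round 1: K (all prey gone) → extinct.
No further losses. Total secondary extinctions: 1.

1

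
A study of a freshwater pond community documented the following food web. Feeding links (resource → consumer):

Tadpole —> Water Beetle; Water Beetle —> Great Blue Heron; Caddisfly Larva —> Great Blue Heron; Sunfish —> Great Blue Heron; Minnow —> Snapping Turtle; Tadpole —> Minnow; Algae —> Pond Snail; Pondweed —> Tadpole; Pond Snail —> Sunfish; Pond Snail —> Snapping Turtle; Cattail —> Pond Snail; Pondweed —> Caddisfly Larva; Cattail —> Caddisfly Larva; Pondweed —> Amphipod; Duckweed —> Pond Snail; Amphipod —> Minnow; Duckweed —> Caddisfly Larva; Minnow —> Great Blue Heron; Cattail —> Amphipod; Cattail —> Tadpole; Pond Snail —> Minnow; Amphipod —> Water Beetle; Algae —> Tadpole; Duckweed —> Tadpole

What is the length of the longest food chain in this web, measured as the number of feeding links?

One longest chain: Cattail → Amphipod → Water Beetle → Great Blue Heron.
It has 4 species and 3 links.

3 links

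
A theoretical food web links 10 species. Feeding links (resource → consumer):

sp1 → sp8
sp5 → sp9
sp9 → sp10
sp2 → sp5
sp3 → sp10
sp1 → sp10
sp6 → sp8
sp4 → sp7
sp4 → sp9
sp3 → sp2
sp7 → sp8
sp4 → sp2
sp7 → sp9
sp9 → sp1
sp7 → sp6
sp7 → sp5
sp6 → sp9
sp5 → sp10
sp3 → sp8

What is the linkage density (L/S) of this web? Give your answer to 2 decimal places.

L/S = 1.90

There are L = 19 links among S = 10 species.
L/S = 19/10 = 1.9000 ≈ 1.90.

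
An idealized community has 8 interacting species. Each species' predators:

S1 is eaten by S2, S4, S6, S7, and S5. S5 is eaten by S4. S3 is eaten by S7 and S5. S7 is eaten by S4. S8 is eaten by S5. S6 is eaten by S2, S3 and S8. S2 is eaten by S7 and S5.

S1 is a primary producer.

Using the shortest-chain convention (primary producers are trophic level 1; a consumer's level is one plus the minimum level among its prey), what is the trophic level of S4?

Trophic level 2

S1 is a producer → level 1.
S4 eats S1 → level 2.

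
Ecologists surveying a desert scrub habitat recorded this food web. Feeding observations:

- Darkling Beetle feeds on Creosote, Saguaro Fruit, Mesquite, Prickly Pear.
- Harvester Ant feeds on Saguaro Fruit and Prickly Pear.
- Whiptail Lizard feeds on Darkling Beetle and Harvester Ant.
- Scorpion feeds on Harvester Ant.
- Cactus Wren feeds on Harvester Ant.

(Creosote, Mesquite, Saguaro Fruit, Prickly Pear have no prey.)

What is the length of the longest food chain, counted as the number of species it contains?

One longest chain: Saguaro Fruit → Harvester Ant → Cactus Wren.
It has 3 species and 2 links.

3 species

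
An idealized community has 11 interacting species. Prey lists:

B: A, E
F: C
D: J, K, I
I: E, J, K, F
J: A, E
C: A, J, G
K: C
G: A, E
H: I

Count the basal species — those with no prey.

2

Basal species (no prey listed): A, E.
Count: 2.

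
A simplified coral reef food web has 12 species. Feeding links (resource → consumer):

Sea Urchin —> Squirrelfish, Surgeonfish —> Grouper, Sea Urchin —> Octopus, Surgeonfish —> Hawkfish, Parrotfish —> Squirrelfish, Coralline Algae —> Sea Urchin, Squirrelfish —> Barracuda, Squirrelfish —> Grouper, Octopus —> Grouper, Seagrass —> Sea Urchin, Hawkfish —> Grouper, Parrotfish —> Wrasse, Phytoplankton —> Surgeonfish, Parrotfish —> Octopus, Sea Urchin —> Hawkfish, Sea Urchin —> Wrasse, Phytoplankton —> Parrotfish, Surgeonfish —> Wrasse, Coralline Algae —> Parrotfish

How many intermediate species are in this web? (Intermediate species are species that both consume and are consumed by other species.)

Intermediate species (has both prey and predators): Surgeonfish, Parrotfish, Sea Urchin, Hawkfish, Octopus, Squirrelfish.
Count: 6.

6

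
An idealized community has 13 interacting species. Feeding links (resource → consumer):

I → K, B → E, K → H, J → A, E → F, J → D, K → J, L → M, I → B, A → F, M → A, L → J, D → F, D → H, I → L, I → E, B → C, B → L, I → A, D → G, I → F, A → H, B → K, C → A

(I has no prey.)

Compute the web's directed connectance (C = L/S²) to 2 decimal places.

C = 0.14

The web has S = 13 species and L = 24 feeding links.
C = L / S² = 24 / 169 = 0.1420 ≈ 0.14.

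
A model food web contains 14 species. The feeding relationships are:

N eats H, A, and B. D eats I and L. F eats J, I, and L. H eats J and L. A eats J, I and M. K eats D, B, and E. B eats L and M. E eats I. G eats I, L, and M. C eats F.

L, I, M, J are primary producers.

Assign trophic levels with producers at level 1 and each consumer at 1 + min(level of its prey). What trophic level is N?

Trophic level 3

L is a producer → level 1.
H eats L → level 2.
N eats H → level 3.
No prey of N is below level 2, so 3 is the minimum.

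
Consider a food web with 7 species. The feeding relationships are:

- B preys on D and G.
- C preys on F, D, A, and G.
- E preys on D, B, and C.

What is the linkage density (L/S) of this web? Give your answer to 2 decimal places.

There are L = 9 links among S = 7 species.
L/S = 9/7 = 1.2857 ≈ 1.29.

L/S = 1.29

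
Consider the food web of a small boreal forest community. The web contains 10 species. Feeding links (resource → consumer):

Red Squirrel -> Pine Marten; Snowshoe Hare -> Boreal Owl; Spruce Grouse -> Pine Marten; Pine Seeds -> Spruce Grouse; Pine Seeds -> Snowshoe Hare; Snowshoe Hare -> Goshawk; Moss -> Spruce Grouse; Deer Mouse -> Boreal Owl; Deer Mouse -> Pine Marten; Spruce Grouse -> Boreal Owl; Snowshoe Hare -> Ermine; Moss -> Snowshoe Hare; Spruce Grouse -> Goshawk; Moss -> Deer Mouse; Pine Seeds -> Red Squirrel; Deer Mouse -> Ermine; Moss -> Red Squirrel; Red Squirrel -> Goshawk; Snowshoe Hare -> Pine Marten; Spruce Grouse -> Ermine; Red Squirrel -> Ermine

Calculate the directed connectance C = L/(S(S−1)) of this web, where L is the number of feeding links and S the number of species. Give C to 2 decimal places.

The web has S = 10 species and L = 21 feeding links.
C = L / (S(S−1)) = 21 / 90 = 0.2333 ≈ 0.23.

C = 0.23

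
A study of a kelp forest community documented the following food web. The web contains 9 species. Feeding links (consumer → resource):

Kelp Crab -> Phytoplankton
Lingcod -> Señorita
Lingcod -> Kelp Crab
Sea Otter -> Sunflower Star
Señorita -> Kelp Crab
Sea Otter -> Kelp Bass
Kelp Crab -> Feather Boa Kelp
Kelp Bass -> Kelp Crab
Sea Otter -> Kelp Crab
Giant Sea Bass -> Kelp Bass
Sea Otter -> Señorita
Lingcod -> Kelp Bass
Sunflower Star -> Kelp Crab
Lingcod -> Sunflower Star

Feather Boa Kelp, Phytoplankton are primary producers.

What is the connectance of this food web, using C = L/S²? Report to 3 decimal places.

The web has S = 9 species and L = 14 feeding links.
C = L / S² = 14 / 81 = 0.1728 ≈ 0.173.

C = 0.173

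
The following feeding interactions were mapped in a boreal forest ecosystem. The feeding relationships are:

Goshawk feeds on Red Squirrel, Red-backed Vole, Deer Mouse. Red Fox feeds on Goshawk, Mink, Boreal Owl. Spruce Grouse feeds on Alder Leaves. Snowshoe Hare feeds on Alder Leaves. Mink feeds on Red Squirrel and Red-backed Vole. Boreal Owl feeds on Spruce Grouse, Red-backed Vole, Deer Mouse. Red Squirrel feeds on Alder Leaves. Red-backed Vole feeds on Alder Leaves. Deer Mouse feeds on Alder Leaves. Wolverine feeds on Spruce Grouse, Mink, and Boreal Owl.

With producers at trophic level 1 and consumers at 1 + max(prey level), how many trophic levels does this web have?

Producers (level 1): Alder Leaves.
Alder Leaves → Deer Mouse → Goshawk → Red Fox gives Red Fox level 4.
No species has a prey at level 4, so no species reaches level 5.

4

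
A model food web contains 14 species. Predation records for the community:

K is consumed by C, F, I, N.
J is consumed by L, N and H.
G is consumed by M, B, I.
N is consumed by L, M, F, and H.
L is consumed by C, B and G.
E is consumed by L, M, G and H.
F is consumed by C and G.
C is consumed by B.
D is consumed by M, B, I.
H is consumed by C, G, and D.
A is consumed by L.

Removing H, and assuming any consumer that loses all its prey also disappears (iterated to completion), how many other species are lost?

Remove H.
Round 1: D (all prey gone) → extinct.
No further losses. Total secondary extinctions: 1.

1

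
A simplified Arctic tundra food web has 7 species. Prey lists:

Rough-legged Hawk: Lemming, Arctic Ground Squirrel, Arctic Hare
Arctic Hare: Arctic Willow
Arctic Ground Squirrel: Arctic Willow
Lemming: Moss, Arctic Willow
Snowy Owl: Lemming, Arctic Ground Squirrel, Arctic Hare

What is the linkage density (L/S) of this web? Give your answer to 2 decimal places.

There are L = 10 links among S = 7 species.
L/S = 10/7 = 1.4286 ≈ 1.43.

L/S = 1.43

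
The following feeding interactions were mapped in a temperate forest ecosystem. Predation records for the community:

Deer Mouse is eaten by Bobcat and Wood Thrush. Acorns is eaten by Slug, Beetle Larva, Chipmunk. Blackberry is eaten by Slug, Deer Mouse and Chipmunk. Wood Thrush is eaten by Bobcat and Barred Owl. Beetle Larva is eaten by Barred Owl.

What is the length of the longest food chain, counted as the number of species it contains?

One longest chain: Blackberry → Deer Mouse → Wood Thrush → Barred Owl.
It has 4 species and 3 links.

4 species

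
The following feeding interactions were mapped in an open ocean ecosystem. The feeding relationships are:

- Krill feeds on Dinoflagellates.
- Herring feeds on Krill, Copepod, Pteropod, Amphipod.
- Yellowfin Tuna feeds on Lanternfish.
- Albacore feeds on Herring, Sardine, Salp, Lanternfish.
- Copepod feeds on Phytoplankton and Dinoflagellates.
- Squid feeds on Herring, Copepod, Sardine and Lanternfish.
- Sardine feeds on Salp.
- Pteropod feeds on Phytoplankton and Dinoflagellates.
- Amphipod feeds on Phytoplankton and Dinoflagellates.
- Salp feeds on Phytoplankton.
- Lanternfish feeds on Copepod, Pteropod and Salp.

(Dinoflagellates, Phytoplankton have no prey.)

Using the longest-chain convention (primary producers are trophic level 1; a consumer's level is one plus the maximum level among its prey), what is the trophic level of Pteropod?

Dinoflagellates is a producer → level 1.
Pteropod eats Dinoflagellates (level 1); other prey at levels: Phytoplankton 1 → level 2.

Trophic level 2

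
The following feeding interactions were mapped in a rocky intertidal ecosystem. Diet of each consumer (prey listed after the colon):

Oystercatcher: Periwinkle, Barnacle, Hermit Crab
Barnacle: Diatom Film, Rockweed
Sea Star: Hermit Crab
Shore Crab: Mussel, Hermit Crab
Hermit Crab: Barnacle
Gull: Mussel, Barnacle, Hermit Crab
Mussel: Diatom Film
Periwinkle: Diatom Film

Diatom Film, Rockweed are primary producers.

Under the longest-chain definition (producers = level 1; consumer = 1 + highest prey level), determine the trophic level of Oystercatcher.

Diatom Film is a producer → level 1.
Barnacle eats Diatom Film (level 1); other prey at levels: Rockweed 1 → level 2.
Hermit Crab eats Barnacle → level 3.
Oystercatcher eats Hermit Crab (level 3); other prey at levels: Periwinkle 2, Barnacle 2 → level 4.

Trophic level 4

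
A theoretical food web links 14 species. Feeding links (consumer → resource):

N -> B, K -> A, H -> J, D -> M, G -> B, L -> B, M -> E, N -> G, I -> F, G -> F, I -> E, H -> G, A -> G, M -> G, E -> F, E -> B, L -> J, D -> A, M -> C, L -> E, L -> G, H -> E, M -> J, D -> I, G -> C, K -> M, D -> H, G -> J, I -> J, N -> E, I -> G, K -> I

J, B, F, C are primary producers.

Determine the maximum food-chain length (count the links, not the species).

One longest chain: B → E → I → K.
It has 4 species and 3 links.

3 links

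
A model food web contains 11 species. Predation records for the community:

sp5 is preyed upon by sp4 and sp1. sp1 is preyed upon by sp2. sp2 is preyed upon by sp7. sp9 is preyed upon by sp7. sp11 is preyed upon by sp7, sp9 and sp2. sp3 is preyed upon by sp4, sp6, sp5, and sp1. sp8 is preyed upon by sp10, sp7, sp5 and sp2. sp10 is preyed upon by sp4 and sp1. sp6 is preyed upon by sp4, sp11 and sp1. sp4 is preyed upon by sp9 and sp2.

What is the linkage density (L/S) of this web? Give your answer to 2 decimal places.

L/S = 2.09

There are L = 23 links among S = 11 species.
L/S = 23/11 = 2.0909 ≈ 2.09.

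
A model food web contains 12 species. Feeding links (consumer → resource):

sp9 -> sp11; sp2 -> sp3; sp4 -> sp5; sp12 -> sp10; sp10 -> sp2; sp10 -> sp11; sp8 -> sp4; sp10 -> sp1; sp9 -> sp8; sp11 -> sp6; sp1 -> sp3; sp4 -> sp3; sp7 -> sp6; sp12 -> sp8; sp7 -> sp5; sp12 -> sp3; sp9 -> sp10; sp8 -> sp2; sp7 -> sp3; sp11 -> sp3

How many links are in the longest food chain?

3 links

One longest chain: sp3 → sp4 → sp8 → sp9.
It has 4 species and 3 links.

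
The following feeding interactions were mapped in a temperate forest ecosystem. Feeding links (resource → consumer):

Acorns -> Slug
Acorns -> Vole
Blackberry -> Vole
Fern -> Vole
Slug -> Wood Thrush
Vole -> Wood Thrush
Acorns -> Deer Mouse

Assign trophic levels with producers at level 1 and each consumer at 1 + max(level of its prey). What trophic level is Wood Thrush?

Trophic level 3

Acorns is a producer → level 1.
Slug eats Acorns → level 2.
Wood Thrush eats Slug (level 2); other prey at levels: Vole 2 → level 3.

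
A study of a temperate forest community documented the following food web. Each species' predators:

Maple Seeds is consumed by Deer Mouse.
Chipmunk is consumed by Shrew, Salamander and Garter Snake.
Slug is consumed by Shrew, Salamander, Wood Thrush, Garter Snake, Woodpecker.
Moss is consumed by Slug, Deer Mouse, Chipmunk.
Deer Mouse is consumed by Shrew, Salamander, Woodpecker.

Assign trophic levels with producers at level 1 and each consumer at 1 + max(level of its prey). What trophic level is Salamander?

Moss is a producer → level 1.
Chipmunk eats Moss → level 2.
Salamander eats Chipmunk (level 2); other prey at levels: Deer Mouse 2, Slug 2 → level 3.

Trophic level 3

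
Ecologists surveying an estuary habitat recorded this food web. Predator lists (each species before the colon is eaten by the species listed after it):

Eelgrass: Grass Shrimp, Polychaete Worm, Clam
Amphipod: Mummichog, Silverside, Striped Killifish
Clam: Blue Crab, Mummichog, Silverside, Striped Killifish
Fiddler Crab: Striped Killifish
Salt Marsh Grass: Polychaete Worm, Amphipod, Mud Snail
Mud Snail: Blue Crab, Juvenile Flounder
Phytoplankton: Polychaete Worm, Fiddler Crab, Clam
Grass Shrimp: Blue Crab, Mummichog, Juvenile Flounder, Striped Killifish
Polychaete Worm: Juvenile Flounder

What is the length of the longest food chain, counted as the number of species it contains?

One longest chain: Salt Marsh Grass → Mud Snail → Blue Crab.
It has 3 species and 2 links.

3 species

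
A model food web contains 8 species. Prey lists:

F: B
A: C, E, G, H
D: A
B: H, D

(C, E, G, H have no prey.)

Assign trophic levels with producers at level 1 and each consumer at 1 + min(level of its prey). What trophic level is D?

C is a producer → level 1.
A eats C → level 2.
D eats A → level 3.
No prey of D is below level 2, so 3 is the minimum.

Trophic level 3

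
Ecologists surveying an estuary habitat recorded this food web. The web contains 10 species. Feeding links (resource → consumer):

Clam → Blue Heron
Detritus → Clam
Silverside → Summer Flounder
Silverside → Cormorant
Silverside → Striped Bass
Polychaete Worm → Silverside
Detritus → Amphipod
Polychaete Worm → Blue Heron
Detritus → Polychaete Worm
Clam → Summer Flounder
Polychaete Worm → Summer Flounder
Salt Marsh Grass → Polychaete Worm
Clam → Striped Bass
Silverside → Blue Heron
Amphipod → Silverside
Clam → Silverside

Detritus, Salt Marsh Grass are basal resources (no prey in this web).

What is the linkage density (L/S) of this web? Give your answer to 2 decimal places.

L/S = 1.60

There are L = 16 links among S = 10 species.
L/S = 16/10 = 1.6000 ≈ 1.60.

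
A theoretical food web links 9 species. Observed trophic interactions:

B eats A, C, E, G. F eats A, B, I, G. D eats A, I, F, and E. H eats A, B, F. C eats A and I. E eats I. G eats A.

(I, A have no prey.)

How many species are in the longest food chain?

One longest chain: I → C → B → F → D.
It has 5 species and 4 links.

5 species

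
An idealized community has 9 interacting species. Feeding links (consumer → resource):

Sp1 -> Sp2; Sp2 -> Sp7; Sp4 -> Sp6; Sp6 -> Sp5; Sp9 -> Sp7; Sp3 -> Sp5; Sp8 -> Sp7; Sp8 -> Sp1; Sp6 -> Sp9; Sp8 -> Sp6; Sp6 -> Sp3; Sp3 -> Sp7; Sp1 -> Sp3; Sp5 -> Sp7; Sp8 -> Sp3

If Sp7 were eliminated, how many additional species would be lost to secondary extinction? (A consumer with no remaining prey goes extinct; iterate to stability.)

Remove Sp7.
Round 1: Sp5 (all prey gone), Sp9 (all prey gone), Sp2 (all prey gone) → extinct.
Round 2: Sp3 (all prey gone) → extinct.
Round 3: Sp1 (all prey gone), Sp6 (all prey gone) → extinct.
Round 4: Sp8 (all prey gone), Sp4 (all prey gone) → extinct.
No further losses. Total secondary extinctions: 8.

8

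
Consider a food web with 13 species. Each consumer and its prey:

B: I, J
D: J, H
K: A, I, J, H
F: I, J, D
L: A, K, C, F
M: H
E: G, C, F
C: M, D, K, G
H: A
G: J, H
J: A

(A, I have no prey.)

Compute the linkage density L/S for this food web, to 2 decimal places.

There are L = 27 links among S = 13 species.
L/S = 27/13 = 2.0769 ≈ 2.08.

L/S = 2.08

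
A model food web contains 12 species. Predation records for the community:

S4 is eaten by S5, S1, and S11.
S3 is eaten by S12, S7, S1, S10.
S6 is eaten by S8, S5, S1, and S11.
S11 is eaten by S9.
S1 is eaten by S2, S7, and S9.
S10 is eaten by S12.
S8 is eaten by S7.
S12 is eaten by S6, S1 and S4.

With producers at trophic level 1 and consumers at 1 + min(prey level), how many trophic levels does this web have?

Producers (level 1): S3.
Following each consumer down to its lowest-level prey: S3 → S12 → S6 → S11 (levels 1 through 4).
All prey of S11 (S6 3, S4 3) are at level 3 or above, so S11 is at level 1 + 3 = 4.
Every consumer has at least one prey at level 3 or below, so none exceeds level 4.

4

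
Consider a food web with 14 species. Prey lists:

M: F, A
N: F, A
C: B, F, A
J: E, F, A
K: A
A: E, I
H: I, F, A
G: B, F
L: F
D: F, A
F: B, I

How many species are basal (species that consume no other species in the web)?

Basal species (no prey listed): E, B, I.
Count: 3.

3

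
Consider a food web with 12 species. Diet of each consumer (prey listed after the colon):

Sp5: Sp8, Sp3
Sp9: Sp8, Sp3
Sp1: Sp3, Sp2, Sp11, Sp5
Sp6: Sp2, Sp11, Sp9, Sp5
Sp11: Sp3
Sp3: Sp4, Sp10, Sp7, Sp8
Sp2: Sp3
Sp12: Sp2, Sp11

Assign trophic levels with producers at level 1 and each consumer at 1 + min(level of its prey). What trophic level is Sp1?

Trophic level 3

Sp8 is a producer → level 1.
Sp5 eats Sp8 → level 2.
Sp1 eats Sp5 → level 3.
No prey of Sp1 is below level 2, so 3 is the minimum.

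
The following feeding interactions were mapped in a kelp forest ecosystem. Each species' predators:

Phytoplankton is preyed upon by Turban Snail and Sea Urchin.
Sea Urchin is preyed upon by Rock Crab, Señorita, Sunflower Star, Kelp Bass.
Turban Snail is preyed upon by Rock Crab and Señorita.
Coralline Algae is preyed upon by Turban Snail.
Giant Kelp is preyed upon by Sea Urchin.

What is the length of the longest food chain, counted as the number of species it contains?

One longest chain: Phytoplankton → Sea Urchin → Señorita.
It has 3 species and 2 links.

3 species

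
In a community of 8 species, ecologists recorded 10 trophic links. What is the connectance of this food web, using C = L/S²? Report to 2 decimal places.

The web has S = 8 species and L = 10 feeding links.
C = L / S² = 10 / 64 = 0.1562 ≈ 0.16.

C = 0.16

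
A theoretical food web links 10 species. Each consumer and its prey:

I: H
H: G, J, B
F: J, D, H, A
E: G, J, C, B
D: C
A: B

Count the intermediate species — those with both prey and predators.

Intermediate species (has both prey and predators): D, H, A.
Count: 3.

3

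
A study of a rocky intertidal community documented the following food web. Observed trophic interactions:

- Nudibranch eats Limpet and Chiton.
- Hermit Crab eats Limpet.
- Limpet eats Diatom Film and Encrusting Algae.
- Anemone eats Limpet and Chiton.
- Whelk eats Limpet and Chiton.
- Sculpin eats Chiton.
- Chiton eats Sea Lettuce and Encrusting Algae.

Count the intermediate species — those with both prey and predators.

2

Intermediate species (has both prey and predators): Chiton, Limpet.
Count: 2.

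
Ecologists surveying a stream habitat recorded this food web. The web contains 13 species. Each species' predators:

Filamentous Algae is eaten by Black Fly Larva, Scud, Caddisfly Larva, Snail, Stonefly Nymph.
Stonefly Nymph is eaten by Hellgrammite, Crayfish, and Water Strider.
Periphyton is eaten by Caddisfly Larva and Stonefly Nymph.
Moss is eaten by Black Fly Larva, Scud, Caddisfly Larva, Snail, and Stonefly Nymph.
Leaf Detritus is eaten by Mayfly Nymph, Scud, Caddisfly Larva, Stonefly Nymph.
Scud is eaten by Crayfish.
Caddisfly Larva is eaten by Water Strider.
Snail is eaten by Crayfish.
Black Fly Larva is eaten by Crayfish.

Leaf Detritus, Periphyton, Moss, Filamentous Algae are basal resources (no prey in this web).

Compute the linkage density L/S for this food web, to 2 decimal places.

There are L = 23 links among S = 13 species.
L/S = 23/13 = 1.7692 ≈ 1.77.

L/S = 1.77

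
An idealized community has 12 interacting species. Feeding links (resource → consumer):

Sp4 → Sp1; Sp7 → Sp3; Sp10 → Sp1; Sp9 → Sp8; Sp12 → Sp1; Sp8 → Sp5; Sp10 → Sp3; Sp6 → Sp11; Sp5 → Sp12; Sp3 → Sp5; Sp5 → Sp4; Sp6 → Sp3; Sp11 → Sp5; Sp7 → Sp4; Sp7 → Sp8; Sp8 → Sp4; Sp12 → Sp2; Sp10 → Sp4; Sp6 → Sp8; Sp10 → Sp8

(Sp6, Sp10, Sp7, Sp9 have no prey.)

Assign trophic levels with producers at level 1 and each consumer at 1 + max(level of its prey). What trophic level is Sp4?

Trophic level 4

Sp6 is a producer → level 1.
Sp3 eats Sp6 (level 1); other prey at levels: Sp10 1, Sp7 1 → level 2.
Sp5 eats Sp3 (level 2); other prey at levels: Sp11 2, Sp8 2 → level 3.
Sp4 eats Sp5 (level 3); other prey at levels: Sp10 1, Sp7 1, Sp8 2 → level 4.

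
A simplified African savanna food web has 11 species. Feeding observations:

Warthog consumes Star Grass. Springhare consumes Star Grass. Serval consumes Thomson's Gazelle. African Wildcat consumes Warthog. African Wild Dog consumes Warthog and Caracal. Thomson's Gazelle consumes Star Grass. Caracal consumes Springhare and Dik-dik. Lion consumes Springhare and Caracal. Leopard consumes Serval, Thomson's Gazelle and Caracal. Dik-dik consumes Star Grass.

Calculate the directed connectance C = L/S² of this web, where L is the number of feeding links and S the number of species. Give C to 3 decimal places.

The web has S = 11 species and L = 15 feeding links.
C = L / S² = 15 / 121 = 0.1240 ≈ 0.124.

C = 0.124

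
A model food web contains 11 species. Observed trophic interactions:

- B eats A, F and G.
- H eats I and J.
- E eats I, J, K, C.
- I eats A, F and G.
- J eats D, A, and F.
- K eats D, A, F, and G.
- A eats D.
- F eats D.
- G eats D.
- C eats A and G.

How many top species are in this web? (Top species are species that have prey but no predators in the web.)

Top species (has prey, but nothing eats it): B, E, H.
Count: 3.

3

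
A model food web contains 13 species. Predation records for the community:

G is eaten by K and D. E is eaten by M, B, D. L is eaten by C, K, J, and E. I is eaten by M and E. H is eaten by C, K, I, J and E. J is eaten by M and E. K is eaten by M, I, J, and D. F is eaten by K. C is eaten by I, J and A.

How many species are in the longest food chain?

5 species

One longest chain: G → K → I → E → M.
It has 5 species and 4 links.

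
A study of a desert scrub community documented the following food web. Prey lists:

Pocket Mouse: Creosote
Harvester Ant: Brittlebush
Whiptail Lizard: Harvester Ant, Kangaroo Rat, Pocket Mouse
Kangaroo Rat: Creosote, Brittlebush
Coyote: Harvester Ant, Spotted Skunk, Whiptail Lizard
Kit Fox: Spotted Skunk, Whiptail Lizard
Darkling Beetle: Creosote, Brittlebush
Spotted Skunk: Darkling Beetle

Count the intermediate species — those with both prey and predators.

Intermediate species (has both prey and predators): Harvester Ant, Kangaroo Rat, Darkling Beetle, Pocket Mouse, Spotted Skunk, Whiptail Lizard.
Count: 6.

6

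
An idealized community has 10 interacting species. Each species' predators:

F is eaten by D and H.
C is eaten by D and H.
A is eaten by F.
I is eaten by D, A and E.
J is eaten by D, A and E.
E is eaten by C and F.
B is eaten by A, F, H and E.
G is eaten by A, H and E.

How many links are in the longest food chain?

One longest chain: G → E → C → H.
It has 4 species and 3 links.

3 links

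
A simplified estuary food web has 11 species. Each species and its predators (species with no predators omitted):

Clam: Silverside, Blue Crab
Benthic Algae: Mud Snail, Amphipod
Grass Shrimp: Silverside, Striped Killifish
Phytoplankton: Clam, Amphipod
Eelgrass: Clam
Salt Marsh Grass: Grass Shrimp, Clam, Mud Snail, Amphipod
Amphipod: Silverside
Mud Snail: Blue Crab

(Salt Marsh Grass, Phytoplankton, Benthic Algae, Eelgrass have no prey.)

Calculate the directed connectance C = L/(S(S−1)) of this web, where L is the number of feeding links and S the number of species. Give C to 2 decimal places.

C = 0.14

The web has S = 11 species and L = 15 feeding links.
C = L / (S(S−1)) = 15 / 110 = 0.1364 ≈ 0.14.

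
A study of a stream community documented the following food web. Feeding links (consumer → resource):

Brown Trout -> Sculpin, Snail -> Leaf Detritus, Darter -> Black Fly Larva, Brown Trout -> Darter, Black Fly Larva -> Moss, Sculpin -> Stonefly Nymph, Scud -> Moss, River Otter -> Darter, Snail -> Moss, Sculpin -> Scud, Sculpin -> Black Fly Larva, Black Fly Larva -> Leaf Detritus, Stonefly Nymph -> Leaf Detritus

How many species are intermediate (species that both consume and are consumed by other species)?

5

Intermediate species (has both prey and predators): Scud, Stonefly Nymph, Black Fly Larva, Darter, Sculpin.
Count: 5.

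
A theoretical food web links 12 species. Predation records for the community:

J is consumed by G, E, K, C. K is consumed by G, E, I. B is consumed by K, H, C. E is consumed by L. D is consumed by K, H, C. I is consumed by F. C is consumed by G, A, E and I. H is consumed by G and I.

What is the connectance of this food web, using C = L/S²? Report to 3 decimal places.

C = 0.146

The web has S = 12 species and L = 21 feeding links.
C = L / S² = 21 / 144 = 0.1458 ≈ 0.146.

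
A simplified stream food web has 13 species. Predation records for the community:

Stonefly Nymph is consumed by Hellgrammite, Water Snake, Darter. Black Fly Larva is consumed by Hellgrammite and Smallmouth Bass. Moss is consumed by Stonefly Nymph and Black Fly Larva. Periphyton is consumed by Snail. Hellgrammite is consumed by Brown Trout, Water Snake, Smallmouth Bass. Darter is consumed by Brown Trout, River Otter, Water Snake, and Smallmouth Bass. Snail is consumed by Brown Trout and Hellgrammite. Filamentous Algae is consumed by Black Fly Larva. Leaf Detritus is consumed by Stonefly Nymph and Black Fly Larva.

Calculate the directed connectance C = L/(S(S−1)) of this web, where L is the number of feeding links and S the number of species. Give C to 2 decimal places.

C = 0.13

The web has S = 13 species and L = 20 feeding links.
C = L / (S(S−1)) = 20 / 156 = 0.1282 ≈ 0.13.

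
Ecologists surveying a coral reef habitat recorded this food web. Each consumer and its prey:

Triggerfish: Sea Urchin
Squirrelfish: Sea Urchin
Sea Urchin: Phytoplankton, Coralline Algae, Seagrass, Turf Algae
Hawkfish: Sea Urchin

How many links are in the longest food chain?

2 links

One longest chain: Phytoplankton → Sea Urchin → Triggerfish.
It has 3 species and 2 links.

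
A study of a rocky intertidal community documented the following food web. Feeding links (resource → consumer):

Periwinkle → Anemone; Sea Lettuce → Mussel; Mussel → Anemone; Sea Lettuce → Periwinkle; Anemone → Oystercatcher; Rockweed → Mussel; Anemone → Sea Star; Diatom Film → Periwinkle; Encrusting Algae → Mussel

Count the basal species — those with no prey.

Basal species (no prey listed): Encrusting Algae, Rockweed, Sea Lettuce, Diatom Film.
Count: 4.

4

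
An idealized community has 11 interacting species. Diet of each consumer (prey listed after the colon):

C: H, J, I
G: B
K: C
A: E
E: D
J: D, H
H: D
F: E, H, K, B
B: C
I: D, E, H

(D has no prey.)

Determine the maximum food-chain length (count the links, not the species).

One longest chain: D → H → J → C → B → G.
It has 6 species and 5 links.

5 links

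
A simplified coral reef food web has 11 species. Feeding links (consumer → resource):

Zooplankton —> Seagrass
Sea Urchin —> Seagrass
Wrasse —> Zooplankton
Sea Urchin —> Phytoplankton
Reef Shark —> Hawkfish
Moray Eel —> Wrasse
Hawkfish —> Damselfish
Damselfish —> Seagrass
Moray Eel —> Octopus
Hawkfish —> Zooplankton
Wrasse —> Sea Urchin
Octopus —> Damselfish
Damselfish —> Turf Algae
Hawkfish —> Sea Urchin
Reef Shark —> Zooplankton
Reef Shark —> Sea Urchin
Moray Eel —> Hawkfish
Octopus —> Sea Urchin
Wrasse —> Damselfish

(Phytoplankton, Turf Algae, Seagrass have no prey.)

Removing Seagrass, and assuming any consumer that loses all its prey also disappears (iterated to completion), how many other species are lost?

1

Remove Seagrass.
Round 1: Zooplankton (all prey gone) → extinct.
No further losses. Total secondary extinctions: 1.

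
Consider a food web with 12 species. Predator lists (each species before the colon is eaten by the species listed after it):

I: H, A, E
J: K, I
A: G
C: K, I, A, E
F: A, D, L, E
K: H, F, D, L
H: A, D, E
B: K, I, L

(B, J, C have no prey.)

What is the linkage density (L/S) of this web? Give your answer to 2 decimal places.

L/S = 2.00

There are L = 24 links among S = 12 species.
L/S = 24/12 = 2.0000 ≈ 2.00.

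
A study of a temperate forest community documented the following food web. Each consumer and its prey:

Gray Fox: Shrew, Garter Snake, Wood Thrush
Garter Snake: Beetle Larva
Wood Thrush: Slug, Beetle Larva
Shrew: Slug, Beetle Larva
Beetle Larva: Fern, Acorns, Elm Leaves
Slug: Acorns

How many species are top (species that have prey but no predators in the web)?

Top species (has prey, but nothing eats it): Gray Fox.
Count: 1.

1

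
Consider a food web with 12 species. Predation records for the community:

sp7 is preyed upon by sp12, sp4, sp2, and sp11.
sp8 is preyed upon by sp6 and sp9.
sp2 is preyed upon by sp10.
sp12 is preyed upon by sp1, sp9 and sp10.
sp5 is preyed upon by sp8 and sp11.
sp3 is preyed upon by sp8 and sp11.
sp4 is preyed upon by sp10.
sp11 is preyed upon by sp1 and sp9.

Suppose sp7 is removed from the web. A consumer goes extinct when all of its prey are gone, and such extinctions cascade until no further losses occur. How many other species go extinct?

Remove sp7.
Round 1: sp2 (all prey gone), sp12 (all prey gone), sp4 (all prey gone) → extinct.
Round 2: sp10 (all prey gone) → extinct.
No further losses. Total secondary extinctions: 4.

4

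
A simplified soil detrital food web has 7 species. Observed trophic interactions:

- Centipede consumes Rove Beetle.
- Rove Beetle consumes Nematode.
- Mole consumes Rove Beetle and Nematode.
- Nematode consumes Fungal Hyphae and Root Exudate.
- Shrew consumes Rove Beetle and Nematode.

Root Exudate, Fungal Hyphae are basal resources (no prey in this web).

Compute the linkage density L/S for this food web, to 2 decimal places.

L/S = 1.14

There are L = 8 links among S = 7 species.
L/S = 8/7 = 1.1429 ≈ 1.14.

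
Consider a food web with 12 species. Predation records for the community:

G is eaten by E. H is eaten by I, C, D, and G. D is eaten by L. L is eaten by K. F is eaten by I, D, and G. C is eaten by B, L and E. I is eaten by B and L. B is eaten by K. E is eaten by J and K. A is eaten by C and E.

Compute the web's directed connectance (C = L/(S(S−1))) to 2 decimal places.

The web has S = 12 species and L = 20 feeding links.
C = L / (S(S−1)) = 20 / 132 = 0.1515 ≈ 0.15.

C = 0.15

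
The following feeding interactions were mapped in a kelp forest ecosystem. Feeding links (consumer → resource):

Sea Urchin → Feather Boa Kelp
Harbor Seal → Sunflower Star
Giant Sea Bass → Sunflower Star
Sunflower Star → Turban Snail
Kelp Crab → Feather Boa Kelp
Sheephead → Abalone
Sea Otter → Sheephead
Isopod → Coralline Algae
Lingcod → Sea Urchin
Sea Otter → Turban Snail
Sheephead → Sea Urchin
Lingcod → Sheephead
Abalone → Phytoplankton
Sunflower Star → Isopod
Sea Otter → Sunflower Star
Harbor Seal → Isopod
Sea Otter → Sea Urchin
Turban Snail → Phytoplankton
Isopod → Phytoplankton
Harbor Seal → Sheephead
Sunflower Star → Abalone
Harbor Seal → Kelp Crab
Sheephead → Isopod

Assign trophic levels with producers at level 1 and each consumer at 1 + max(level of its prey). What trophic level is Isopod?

Trophic level 2

Coralline Algae is a producer → level 1.
Isopod eats Coralline Algae (level 1); other prey at levels: Phytoplankton 1 → level 2.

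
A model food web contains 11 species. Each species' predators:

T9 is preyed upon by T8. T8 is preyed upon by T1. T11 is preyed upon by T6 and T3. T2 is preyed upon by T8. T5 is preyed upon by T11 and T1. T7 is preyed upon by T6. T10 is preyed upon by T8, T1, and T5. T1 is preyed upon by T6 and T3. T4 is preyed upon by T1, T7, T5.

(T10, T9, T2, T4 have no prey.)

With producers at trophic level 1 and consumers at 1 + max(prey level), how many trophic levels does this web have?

4

Producers (level 1): T10, T9, T2, T4.
T10 → T8 → T1 → T6 gives T6 level 4.
No species has a prey at level 4, so no species reaches level 5.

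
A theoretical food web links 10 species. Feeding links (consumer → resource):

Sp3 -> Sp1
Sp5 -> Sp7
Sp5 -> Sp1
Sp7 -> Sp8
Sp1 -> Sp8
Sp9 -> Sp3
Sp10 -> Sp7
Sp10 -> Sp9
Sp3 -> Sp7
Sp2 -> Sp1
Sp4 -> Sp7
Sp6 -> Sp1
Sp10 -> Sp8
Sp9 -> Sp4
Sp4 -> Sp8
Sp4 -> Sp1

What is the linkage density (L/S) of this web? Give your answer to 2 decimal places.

There are L = 16 links among S = 10 species.
L/S = 16/10 = 1.6000 ≈ 1.60.

L/S = 1.60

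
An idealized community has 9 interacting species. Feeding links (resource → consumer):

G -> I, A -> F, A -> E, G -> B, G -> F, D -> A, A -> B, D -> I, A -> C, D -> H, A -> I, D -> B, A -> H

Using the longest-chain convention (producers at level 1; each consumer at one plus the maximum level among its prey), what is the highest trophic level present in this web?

3

Producers (level 1): G, D.
D → A → E gives E level 3.
No species has a prey at level 3, so no species reaches level 4.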